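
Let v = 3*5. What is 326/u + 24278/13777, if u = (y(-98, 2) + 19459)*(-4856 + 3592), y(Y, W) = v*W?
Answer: 299031045693/169691970296 ≈ 1.7622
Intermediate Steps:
v = 15
y(Y, W) = 15*W
u = -24634096 (u = (15*2 + 19459)*(-4856 + 3592) = (30 + 19459)*(-1264) = 19489*(-1264) = -24634096)
326/u + 24278/13777 = 326/(-24634096) + 24278/13777 = 326*(-1/24634096) + 24278*(1/13777) = -163/12317048 + 24278/13777 = 299031045693/169691970296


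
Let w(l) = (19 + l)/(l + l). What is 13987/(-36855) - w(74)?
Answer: -5497591/5454540 ≈ -1.0079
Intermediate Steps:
w(l) = (19 + l)/(2*l) (w(l) = (19 + l)/((2*l)) = (19 + l)*(1/(2*l)) = (19 + l)/(2*l))
13987/(-36855) - w(74) = 13987/(-36855) - (19 + 74)/(2*74) = 13987*(-1/36855) - 93/(2*74) = -13987/36855 - 1*93/148 = -13987/36855 - 93/148 = -5497591/5454540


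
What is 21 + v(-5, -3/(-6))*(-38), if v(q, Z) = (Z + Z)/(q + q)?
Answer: 124/5 ≈ 24.800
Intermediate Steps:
v(q, Z) = Z/q (v(q, Z) = (2*Z)/((2*q)) = (2*Z)*(1/(2*q)) = Z/q)
21 + v(-5, -3/(-6))*(-38) = 21 + (-3/(-6)/(-5))*(-38) = 21 + (-3*(-⅙)*(-⅕))*(-38) = 21 + ((½)*(-⅕))*(-38) = 21 - ⅒*(-38) = 21 + 19/5 = 124/5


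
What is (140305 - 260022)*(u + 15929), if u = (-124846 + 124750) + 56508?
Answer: -8660447497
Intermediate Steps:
u = 56412 (u = -96 + 56508 = 56412)
(140305 - 260022)*(u + 15929) = (140305 - 260022)*(56412 + 15929) = -119717*72341 = -8660447497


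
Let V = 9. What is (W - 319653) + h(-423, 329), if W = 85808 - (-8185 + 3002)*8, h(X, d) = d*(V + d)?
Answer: -81179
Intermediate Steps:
h(X, d) = d*(9 + d)
W = 127272 (W = 85808 - (-5183)*8 = 85808 - 1*(-41464) = 85808 + 41464 = 127272)
(W - 319653) + h(-423, 329) = (127272 - 319653) + 329*(9 + 329) = -192381 + 329*338 = -192381 + 111202 = -81179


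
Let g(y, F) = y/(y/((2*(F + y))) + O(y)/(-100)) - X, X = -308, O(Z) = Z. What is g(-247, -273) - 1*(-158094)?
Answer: 9023714/57 ≈ 1.5831e+5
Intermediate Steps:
g(y, F) = 308 + y/(-y/100 + y/(2*F + 2*y)) (g(y, F) = y/(y/((2*(F + y))) + y/(-100)) - 1*(-308) = y/(y/(2*F + 2*y) + y*(-1/100)) + 308 = y/(y/(2*F + 2*y) - y/100) + 308 = y/(-y/100 + y/(2*F + 2*y)) + 308 = 308 + y/(-y/100 + y/(2*F + 2*y)))
g(-247, -273) - 1*(-158094) = 8*(-1925 + 26*(-273) + 26*(-247))/(-50 - 273 - 247) - 1*(-158094) = 8*(-1925 - 7098 - 6422)/(-570) + 158094 = 8*(-1/570)*(-15445) + 158094 = 12356/57 + 158094 = 9023714/57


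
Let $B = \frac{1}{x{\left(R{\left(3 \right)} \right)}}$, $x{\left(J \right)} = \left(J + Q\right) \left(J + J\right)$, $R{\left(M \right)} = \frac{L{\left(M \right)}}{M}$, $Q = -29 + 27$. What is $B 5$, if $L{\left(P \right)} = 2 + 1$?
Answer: $- \frac{5}{2} \approx -2.5$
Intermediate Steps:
$L{\left(P \right)} = 3$
$Q = -2$
$R{\left(M \right)} = \frac{3}{M}$
$x{\left(J \right)} = 2 J \left(-2 + J\right)$ ($x{\left(J \right)} = \left(J - 2\right) \left(J + J\right) = \left(-2 + J\right) 2 J = 2 J \left(-2 + J\right)$)
$B = - \frac{1}{2}$ ($B = \frac{1}{2 \cdot \frac{3}{3} \left(-2 + \frac{3}{3}\right)} = \frac{1}{2 \cdot 3 \cdot \frac{1}{3} \left(-2 + 3 \cdot \frac{1}{3}\right)} = \frac{1}{2 \cdot 1 \left(-2 + 1\right)} = \frac{1}{2 \cdot 1 \left(-1\right)} = \frac{1}{-2} = - \frac{1}{2} \approx -0.5$)
$B 5 = \left(- \frac{1}{2}\right) 5 = - \frac{5}{2}$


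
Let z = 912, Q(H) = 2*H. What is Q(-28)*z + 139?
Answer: -50933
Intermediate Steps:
Q(-28)*z + 139 = (2*(-28))*912 + 139 = -56*912 + 139 = -51072 + 139 = -50933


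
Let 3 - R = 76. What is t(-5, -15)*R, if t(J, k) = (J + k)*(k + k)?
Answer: -43800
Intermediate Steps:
R = -73 (R = 3 - 1*76 = 3 - 76 = -73)
t(J, k) = 2*k*(J + k) (t(J, k) = (J + k)*(2*k) = 2*k*(J + k))
t(-5, -15)*R = (2*(-15)*(-5 - 15))*(-73) = (2*(-15)*(-20))*(-73) = 600*(-73) = -43800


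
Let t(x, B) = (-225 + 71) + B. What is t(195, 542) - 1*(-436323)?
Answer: 436711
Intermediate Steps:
t(x, B) = -154 + B
t(195, 542) - 1*(-436323) = (-154 + 542) - 1*(-436323) = 388 + 436323 = 436711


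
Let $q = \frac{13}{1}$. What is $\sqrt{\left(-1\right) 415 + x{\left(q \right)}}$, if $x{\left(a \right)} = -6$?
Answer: $i \sqrt{421} \approx 20.518 i$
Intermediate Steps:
$q = 13$ ($q = 13 \cdot 1 = 13$)
$\sqrt{\left(-1\right) 415 + x{\left(q \right)}} = \sqrt{\left(-1\right) 415 - 6} = \sqrt{-415 - 6} = \sqrt{-421} = i \sqrt{421}$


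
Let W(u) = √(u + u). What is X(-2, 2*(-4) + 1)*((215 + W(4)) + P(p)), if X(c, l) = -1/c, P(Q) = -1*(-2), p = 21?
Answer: 217/2 + √2 ≈ 109.91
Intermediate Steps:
W(u) = √2*√u (W(u) = √(2*u) = √2*√u)
P(Q) = 2
X(-2, 2*(-4) + 1)*((215 + W(4)) + P(p)) = (-1/(-2))*((215 + √2*√4) + 2) = (-1*(-½))*((215 + √2*2) + 2) = ((215 + 2*√2) + 2)/2 = (217 + 2*√2)/2 = 217/2 + √2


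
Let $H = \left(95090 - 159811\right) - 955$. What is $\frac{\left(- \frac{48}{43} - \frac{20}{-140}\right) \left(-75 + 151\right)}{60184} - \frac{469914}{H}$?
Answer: $\frac{88658438373}{12393187079} \approx 7.1538$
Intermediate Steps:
$H = -65676$ ($H = -64721 - 955 = -65676$)
$\frac{\left(- \frac{48}{43} - \frac{20}{-140}\right) \left(-75 + 151\right)}{60184} - \frac{469914}{H} = \frac{\left(- \frac{48}{43} - \frac{20}{-140}\right) \left(-75 + 151\right)}{60184} - \frac{469914}{-65676} = \left(\left(-48\right) \frac{1}{43} - - \frac{1}{7}\right) 76 \cdot \frac{1}{60184} - - \frac{78319}{10946} = \left(- \frac{48}{43} + \frac{1}{7}\right) 76 \cdot \frac{1}{60184} + \frac{78319}{10946} = \left(- \frac{293}{301}\right) 76 \cdot \frac{1}{60184} + \frac{78319}{10946} = \left(- \frac{22268}{301}\right) \frac{1}{60184} + \frac{78319}{10946} = - \frac{5567}{4528846} + \frac{78319}{10946} = \frac{88658438373}{12393187079}$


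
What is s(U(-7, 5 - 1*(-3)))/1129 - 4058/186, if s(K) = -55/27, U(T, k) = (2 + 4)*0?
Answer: -20618374/944973 ≈ -21.819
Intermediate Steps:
U(T, k) = 0 (U(T, k) = 6*0 = 0)
s(K) = -55/27 (s(K) = -55*1/27 = -55/27)
s(U(-7, 5 - 1*(-3)))/1129 - 4058/186 = -55/27/1129 - 4058/186 = -55/27*1/1129 - 4058*1/186 = -55/30483 - 2029/93 = -20618374/944973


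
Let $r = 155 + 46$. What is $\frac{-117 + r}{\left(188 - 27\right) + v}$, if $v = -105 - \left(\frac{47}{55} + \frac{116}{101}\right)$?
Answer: $\frac{466620}{299953} \approx 1.5556$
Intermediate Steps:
$r = 201$
$v = - \frac{594402}{5555}$ ($v = -105 - \frac{11127}{5555} = - \frac{594402}{5555} \approx -107.0$)
$\frac{-117 + r}{\left(188 - 27\right) + v} = \frac{-117 + 201}{\left(188 - 27\right) - \frac{594402}{5555}} = \frac{84}{161 - \frac{594402}{5555}} = \frac{84}{\frac{299953}{5555}} = 84 \cdot \frac{5555}{299953} = \frac{466620}{299953}$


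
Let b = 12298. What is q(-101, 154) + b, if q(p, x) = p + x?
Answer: 12351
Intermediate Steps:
q(-101, 154) + b = (-101 + 154) + 12298 = 53 + 12298 = 12351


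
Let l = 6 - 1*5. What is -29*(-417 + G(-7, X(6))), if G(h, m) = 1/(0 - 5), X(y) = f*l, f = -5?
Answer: 60494/5 ≈ 12099.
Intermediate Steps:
l = 1 (l = 6 - 5 = 1)
X(y) = -5 (X(y) = -5*1 = -5)
G(h, m) = -⅕ (G(h, m) = 1/(-5) = -⅕)
-29*(-417 + G(-7, X(6))) = -29*(-417 - ⅕) = -29*(-2086/5) = 60494/5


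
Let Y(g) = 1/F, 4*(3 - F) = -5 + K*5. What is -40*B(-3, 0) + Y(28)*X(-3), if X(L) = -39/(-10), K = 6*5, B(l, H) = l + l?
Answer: 159522/665 ≈ 239.88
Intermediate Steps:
B(l, H) = 2*l
K = 30
F = -133/4 (F = 3 - (-5 + 30*5)/4 = 3 - (-5 + 150)/4 = 3 - ¼*145 = 3 - 145/4 = -133/4 ≈ -33.250)
Y(g) = -4/133 (Y(g) = 1/(-133/4) = -4/133)
X(L) = 39/10 (X(L) = -39*(-⅒) = 39/10)
-40*B(-3, 0) + Y(28)*X(-3) = -80*(-3) - 4/133*39/10 = -40*(-6) - 78/665 = 240 - 78/665 = 159522/665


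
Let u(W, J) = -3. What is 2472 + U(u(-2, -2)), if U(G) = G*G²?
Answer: 2445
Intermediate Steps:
U(G) = G³
2472 + U(u(-2, -2)) = 2472 + (-3)³ = 2472 - 27 = 2445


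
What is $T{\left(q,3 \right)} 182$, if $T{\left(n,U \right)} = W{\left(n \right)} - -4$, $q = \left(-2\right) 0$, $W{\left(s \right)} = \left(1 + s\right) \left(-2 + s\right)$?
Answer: $364$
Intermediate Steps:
$q = 0$
$T{\left(n,U \right)} = 2 + n^{2} - n$ ($T{\left(n,U \right)} = \left(-2 + n^{2} - n\right) - -4 = \left(-2 + n^{2} - n\right) + 4 = 2 + n^{2} - n$)
$T{\left(q,3 \right)} 182 = \left(2 + 0^{2} - 0\right) 182 = \left(2 + 0 + 0\right) 182 = 2 \cdot 182 = 364$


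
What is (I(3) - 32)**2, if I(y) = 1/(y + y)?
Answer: 36481/36 ≈ 1013.4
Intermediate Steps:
I(y) = 1/(2*y)
(I(3) - 32)**2 = ((1/2)/3 - 32)**2 = ((1/2)*(1/3) - 32)**2 = (1/6 - 32)**2 = (-191/6)**2 = 36481/36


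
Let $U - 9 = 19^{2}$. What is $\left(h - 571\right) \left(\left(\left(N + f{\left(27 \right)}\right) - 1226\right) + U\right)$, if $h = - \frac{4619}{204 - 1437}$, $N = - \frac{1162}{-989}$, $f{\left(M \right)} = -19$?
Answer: $\frac{201483771104}{406479} \approx 4.9568 \cdot 10^{5}$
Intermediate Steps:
$U = 370$ ($U = 9 + 19^{2} = 9 + 361 = 370$)
$N = \frac{1162}{989}$ ($N = \left(-1162\right) \left(- \frac{1}{989}\right) = \frac{1162}{989} \approx 1.1749$)
$h = \frac{4619}{1233}$ ($h = - \frac{4619}{-1233} = \left(-4619\right) \left(- \frac{1}{1233}\right) = \frac{4619}{1233} \approx 3.7461$)
$\left(h - 571\right) \left(\left(\left(N + f{\left(27 \right)}\right) - 1226\right) + U\right) = \left(\frac{4619}{1233} - 571\right) \left(\left(\left(\frac{1162}{989} - 19\right) - 1226\right) + 370\right) = - \frac{699424 \left(\left(- \frac{17629}{989} - 1226\right) + 370\right)}{1233} = - \frac{699424 \left(- \frac{1230143}{989} + 370\right)}{1233} = \left(- \frac{699424}{1233}\right) \left(- \frac{864213}{989}\right) = \frac{201483771104}{406479}$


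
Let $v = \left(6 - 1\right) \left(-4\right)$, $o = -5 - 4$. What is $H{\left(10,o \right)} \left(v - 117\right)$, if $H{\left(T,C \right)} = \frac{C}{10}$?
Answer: $\frac{1233}{10} \approx 123.3$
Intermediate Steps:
$o = -9$ ($o = -5 - 4 = -9$)
$v = -20$ ($v = 5 \left(-4\right) = -20$)
$H{\left(T,C \right)} = \frac{C}{10}$ ($H{\left(T,C \right)} = C \frac{1}{10} = \frac{C}{10}$)
$H{\left(10,o \right)} \left(v - 117\right) = \frac{1}{10} \left(-9\right) \left(-20 - 117\right) = \left(- \frac{9}{10}\right) \left(-137\right) = \frac{1233}{10}$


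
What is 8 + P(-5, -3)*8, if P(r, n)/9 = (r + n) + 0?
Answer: -568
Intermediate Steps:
P(r, n) = 9*n + 9*r (P(r, n) = 9*((r + n) + 0) = 9*((n + r) + 0) = 9*(n + r) = 9*n + 9*r)
8 + P(-5, -3)*8 = 8 + (9*(-3) + 9*(-5))*8 = 8 + (-27 - 45)*8 = 8 - 72*8 = 8 - 576 = -568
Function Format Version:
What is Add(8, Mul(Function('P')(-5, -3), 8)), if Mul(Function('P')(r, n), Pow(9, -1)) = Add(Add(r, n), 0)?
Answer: -568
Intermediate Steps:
Function('P')(r, n) = Add(Mul(9, n), Mul(9, r)) (Function('P')(r, n) = Mul(9, Add(Add(r, n), 0)) = Mul(9, Add(Add(n, r), 0)) = Mul(9, Add(n, r)) = Add(Mul(9, n), Mul(9, r)))
Add(8, Mul(Function('P')(-5, -3), 8)) = Add(8, Mul(Add(Mul(9, -3), Mul(9, -5)), 8)) = Add(8, Mul(Add(-27, -45), 8)) = Add(8, Mul(-72, 8)) = Add(8, -576) = -568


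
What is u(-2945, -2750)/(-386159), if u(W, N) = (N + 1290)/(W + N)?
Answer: -292/439835101 ≈ -6.6388e-7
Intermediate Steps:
u(W, N) = (1290 + N)/(N + W)
u(-2945, -2750)/(-386159) = ((1290 - 2750)/(-2750 - 2945))/(-386159) = (-1460/(-5695))*(-1/386159) = -1/5695*(-1460)*(-1/386159) = (292/1139)*(-1/386159) = -292/439835101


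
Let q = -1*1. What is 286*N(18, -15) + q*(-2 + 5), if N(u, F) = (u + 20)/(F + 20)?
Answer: 10853/5 ≈ 2170.6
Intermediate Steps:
q = -1
N(u, F) = (20 + u)/(20 + F)
286*N(18, -15) + q*(-2 + 5) = 286*((20 + 18)/(20 - 15)) - (-2 + 5) = 286*(38/5) - 1*3 = 286*((⅕)*38) - 3 = 286*(38/5) - 3 = 10868/5 - 3 = 10853/5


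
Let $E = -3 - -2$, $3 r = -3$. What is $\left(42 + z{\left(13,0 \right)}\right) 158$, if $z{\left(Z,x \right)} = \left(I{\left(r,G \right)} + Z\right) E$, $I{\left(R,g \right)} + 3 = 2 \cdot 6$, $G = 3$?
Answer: $3160$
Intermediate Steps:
$r = -1$ ($r = \frac{1}{3} \left(-3\right) = -1$)
$I{\left(R,g \right)} = 9$ ($I{\left(R,g \right)} = -3 + 2 \cdot 6 = -3 + 12 = 9$)
$E = -1$ ($E = -3 + 2 = -1$)
$z{\left(Z,x \right)} = -9 - Z$ ($z{\left(Z,x \right)} = \left(9 + Z\right) \left(-1\right) = -9 - Z$)
$\left(42 + z{\left(13,0 \right)}\right) 158 = \left(42 - 22\right) 158 = 20 \cdot 158 = 3160$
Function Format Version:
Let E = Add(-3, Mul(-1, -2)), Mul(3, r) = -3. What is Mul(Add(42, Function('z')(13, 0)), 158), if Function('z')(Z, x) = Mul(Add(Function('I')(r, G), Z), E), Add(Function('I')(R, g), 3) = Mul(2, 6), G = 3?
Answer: 3160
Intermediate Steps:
r = -1 (r = Mul(Rational(1, 3), -3) = -1)
Function('I')(R, g) = 9 (Function('I')(R, g) = Add(-3, Mul(2, 6)) = Add(-3, 12) = 9)
E = -1 (E = Add(-3, 2) = -1)
Function('z')(Z, x) = Add(-9, Mul(-1, Z)) (Function('z')(Z, x) = Mul(Add(9, Z), -1) = Add(-9, Mul(-1, Z)))
Mul(Add(42, Function('z')(13, 0)), 158) = Mul(Add(42, Add(-9, Mul(-1, 13))), 158) = Mul(Add(42, Add(-9, -13)), 158) = Mul(Add(42, -22), 158) = Mul(20, 158) = 3160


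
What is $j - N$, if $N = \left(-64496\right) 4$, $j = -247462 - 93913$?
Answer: $-83391$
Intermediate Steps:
$j = -341375$
$N = -257984$
$j - N = -341375 - -257984 = -341375 + 257984 = -83391$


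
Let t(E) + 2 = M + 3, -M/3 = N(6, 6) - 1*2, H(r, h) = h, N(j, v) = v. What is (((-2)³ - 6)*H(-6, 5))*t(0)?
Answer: 770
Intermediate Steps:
M = -12 (M = -3*(6 - 1*2) = -3*(6 - 2) = -3*4 = -12)
t(E) = -11 (t(E) = -2 + (-12 + 3) = -2 - 9 = -11)
(((-2)³ - 6)*H(-6, 5))*t(0) = (((-2)³ - 6)*5)*(-11) = ((-8 - 6)*5)*(-11) = -14*5*(-11) = -70*(-11) = 770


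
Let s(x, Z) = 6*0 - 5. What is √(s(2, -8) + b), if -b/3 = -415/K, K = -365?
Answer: I*√44822/73 ≈ 2.9002*I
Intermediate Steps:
s(x, Z) = -5 (s(x, Z) = 0 - 5 = -5)
b = -249/73 (b = -(-1245)/(-365) = -(-1245)*(-1)/365 = -3*83/73 = -249/73 ≈ -3.4110)
√(s(2, -8) + b) = √(-5 - 249/73) = √(-614/73) = I*√44822/73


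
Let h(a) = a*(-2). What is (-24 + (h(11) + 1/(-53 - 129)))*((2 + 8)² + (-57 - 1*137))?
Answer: 393531/91 ≈ 4324.5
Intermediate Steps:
h(a) = -2*a
(-24 + (h(11) + 1/(-53 - 129)))*((2 + 8)² + (-57 - 1*137)) = (-24 + (-2*11 + 1/(-53 - 129)))*((2 + 8)² + (-57 - 1*137)) = (-24 + (-22 + 1/(-182)))*(10² + (-57 - 137)) = (-24 + (-22 - 1/182))*(100 - 194) = (-24 - 4005/182)*(-94) = -8373/182*(-94) = 393531/91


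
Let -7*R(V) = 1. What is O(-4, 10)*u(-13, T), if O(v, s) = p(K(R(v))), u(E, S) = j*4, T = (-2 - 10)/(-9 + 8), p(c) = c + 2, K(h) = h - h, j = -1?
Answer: -8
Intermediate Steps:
R(V) = -1/7 (R(V) = -1/7*1 = -1/7)
K(h) = 0
p(c) = 2 + c
T = 12 (T = -12/(-1) = -12*(-1) = 12)
u(E, S) = -4 (u(E, S) = -1*4 = -4)
O(v, s) = 2 (O(v, s) = 2 + 0 = 2)
O(-4, 10)*u(-13, T) = 2*(-4) = -8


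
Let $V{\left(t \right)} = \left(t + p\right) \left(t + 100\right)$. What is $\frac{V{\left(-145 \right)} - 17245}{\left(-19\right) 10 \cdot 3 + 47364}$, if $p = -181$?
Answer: $- \frac{2575}{46794} \approx -0.055028$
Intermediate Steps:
$V{\left(t \right)} = \left(-181 + t\right) \left(100 + t\right)$ ($V{\left(t \right)} = \left(t - 181\right) \left(t + 100\right) = \left(-181 + t\right) \left(100 + t\right)$)
$\frac{V{\left(-145 \right)} - 17245}{\left(-19\right) 10 \cdot 3 + 47364} = \frac{\left(-18100 + \left(-145\right)^{2} - -11745\right) - 17245}{\left(-19\right) 10 \cdot 3 + 47364} = \frac{\left(-18100 + 21025 + 11745\right) - 17245}{\left(-190\right) 3 + 47364} = \frac{14670 - 17245}{-570 + 47364} = - \frac{2575}{46794}$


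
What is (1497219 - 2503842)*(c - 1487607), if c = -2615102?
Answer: 4129881241707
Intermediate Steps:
(1497219 - 2503842)*(c - 1487607) = (1497219 - 2503842)*(-2615102 - 1487607) = -1006623*(-4102709) = 4129881241707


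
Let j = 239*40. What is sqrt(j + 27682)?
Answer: 3*sqrt(4138) ≈ 192.98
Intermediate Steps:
j = 9560
sqrt(j + 27682) = sqrt(9560 + 27682) = sqrt(37242) = 3*sqrt(4138)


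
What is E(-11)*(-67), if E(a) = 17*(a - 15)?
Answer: 29614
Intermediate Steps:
E(a) = -255 + 17*a (E(a) = 17*(-15 + a) = -255 + 17*a)
E(-11)*(-67) = (-255 + 17*(-11))*(-67) = (-255 - 187)*(-67) = -442*(-67) = 29614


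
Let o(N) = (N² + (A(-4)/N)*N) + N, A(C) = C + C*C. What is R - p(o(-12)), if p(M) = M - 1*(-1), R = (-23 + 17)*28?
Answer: -313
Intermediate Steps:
A(C) = C + C²
R = -168 (R = -6*28 = -168)
o(N) = 12 + N + N² (o(N) = (N² + ((-4*(1 - 4))/N)*N) + N = (N² + ((-4*(-3))/N)*N) + N = (N² + (12/N)*N) + N = (N² + 12) + N = (12 + N²) + N = 12 + N + N²)
p(M) = 1 + M (p(M) = M + 1 = 1 + M)
R - p(o(-12)) = -168 - (1 + (12 - 12 + (-12)²)) = -168 - (1 + (12 - 12 + 144)) = -168 - (1 + 144) = -168 - 1*145 = -168 - 145 = -313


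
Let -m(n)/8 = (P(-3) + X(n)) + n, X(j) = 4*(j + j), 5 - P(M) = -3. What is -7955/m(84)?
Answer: 7955/6112 ≈ 1.3015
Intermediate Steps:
P(M) = 8 (P(M) = 5 - 1*(-3) = 5 + 3 = 8)
X(j) = 8*j (X(j) = 4*(2*j) = 8*j)
m(n) = -64 - 72*n (m(n) = -8*((8 + 8*n) + n) = -8*(8 + 9*n) = -64 - 72*n)
-7955/m(84) = -7955/(-64 - 72*84) = -7955/(-64 - 6048) = -7955/(-6112) = -7955*(-1/6112) = 7955/6112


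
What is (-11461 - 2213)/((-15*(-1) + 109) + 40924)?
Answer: -6837/20524 ≈ -0.33312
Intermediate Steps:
(-11461 - 2213)/((-15*(-1) + 109) + 40924) = -13674/((15 + 109) + 40924) = -13674/(124 + 40924) = -13674/41048 = -13674*1/41048 = -6837/20524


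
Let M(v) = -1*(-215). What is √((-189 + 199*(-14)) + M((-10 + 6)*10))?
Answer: 2*I*√690 ≈ 52.536*I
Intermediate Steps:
M(v) = 215
√((-189 + 199*(-14)) + M((-10 + 6)*10)) = √((-189 + 199*(-14)) + 215) = √((-189 - 2786) + 215) = √(-2975 + 215) = √(-2760) = 2*I*√690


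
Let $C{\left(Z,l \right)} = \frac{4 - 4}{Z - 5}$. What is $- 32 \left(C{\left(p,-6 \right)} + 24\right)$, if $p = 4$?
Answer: $-768$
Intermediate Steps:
$C{\left(Z,l \right)} = 0$ ($C{\left(Z,l \right)} = \frac{0}{-5 + Z} = 0$)
$- 32 \left(C{\left(p,-6 \right)} + 24\right) = - 32 \left(0 + 24\right) = \left(-32\right) 24 = -768$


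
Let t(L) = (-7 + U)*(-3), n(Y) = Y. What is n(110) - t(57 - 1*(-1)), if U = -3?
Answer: 80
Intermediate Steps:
t(L) = 30 (t(L) = (-7 - 3)*(-3) = -10*(-3) = 30)
n(110) - t(57 - 1*(-1)) = 110 - 1*30 = 110 - 30 = 80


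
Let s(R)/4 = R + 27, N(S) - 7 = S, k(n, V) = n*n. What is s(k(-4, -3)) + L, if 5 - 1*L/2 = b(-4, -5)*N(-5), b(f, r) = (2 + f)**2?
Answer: 166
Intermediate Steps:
k(n, V) = n**2
N(S) = 7 + S
s(R) = 108 + 4*R (s(R) = 4*(R + 27) = 4*(27 + R) = 108 + 4*R)
L = -6 (L = 10 - 2*(2 - 4)**2*(7 - 5) = 10 - 2*(-2)**2*2 = 10 - 8*2 = 10 - 2*8 = 10 - 16 = -6)
s(k(-4, -3)) + L = (108 + 4*(-4)**2) - 6 = (108 + 4*16) - 6 = (108 + 64) - 6 = 172 - 6 = 166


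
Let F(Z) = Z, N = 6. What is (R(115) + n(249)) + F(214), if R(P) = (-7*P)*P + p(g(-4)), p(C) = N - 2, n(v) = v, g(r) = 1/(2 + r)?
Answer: -92108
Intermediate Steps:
p(C) = 4 (p(C) = 6 - 2 = 4)
R(P) = 4 - 7*P² (R(P) = (-7*P)*P + 4 = -7*P² + 4 = 4 - 7*P²)
(R(115) + n(249)) + F(214) = ((4 - 7*115²) + 249) + 214 = ((4 - 7*13225) + 249) + 214 = ((4 - 92575) + 249) + 214 = (-92571 + 249) + 214 = -92322 + 214 = -92108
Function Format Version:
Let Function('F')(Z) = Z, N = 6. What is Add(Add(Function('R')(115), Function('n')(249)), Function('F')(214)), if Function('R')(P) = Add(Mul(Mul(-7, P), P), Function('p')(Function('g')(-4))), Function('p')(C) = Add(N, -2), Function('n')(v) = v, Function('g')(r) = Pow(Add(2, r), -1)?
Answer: -92108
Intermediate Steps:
Function('p')(C) = 4 (Function('p')(C) = Add(6, -2) = 4)
Function('R')(P) = Add(4, Mul(-7, Pow(P, 2))) (Function('R')(P) = Add(Mul(Mul(-7, P), P), 4) = Add(Mul(-7, Pow(P, 2)), 4) = Add(4, Mul(-7, Pow(P, 2))))
Add(Add(Function('R')(115), Function('n')(249)), Function('F')(214)) = Add(Add(Add(4, Mul(-7, Pow(115, 2))), 249), 214) = Add(Add(Add(4, Mul(-7, 13225)), 249), 214) = Add(Add(Add(4, -92575), 249), 214) = Add(Add(-92571, 249), 214) = Add(-92322, 214) = -92108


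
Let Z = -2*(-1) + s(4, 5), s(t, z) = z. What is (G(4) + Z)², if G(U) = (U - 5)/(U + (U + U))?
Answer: 6889/144 ≈ 47.840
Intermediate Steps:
Z = 7 (Z = -2*(-1) + 5 = 2 + 5 = 7)
G(U) = (-5 + U)/(3*U) (G(U) = (-5 + U)/(U + 2*U) = (-5 + U)/((3*U)) = (-5 + U)*(1/(3*U)) = (-5 + U)/(3*U))
(G(4) + Z)² = ((⅓)*(-5 + 4)/4 + 7)² = ((⅓)*(¼)*(-1) + 7)² = (-1/12 + 7)² = (83/12)² = 6889/144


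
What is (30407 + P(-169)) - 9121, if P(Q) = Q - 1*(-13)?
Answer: 21130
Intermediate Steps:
P(Q) = 13 + Q (P(Q) = Q + 13 = 13 + Q)
(30407 + P(-169)) - 9121 = (30407 + (13 - 169)) - 9121 = (30407 - 156) - 9121 = 30251 - 9121 = 21130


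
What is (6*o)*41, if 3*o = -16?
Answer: -1312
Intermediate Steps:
o = -16/3 (o = (⅓)*(-16) = -16/3 ≈ -5.3333)
(6*o)*41 = (6*(-16/3))*41 = -32*41 = -1312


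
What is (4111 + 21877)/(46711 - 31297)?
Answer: 12994/7707 ≈ 1.6860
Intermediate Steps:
(4111 + 21877)/(46711 - 31297) = 25988/15414 = 25988*(1/15414) = 12994/7707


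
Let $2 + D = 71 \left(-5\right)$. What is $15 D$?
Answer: $-5355$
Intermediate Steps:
$D = -357$ ($D = -2 + 71 \left(-5\right) = -2 - 355 = -357$)
$15 D = 15 \left(-357\right) = -5355$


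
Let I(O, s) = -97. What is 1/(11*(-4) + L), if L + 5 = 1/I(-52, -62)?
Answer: -97/4754 ≈ -0.020404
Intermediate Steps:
L = -486/97 (L = -5 + 1/(-97) = -5 - 1/97 = -486/97 ≈ -5.0103)
1/(11*(-4) + L) = 1/(11*(-4) - 486/97) = 1/(-44 - 486/97) = 1/(-4754/97) = -97/4754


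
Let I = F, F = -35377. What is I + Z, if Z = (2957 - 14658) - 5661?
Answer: -52739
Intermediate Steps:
I = -35377
Z = -17362 (Z = -11701 - 5661 = -17362)
I + Z = -35377 - 17362 = -52739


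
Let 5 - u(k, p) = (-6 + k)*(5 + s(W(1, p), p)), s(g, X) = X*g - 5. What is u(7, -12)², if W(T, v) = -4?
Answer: 1849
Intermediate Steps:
s(g, X) = -5 + X*g
u(k, p) = 5 + 4*p*(-6 + k) (u(k, p) = 5 - (-6 + k)*(5 + (-5 + p*(-4))) = 5 - (-6 + k)*(5 + (-5 - 4*p)) = 5 - (-6 + k)*(-4*p) = 5 - (-4)*p*(-6 + k) = 5 + 4*p*(-6 + k))
u(7, -12)² = (5 - 24*(-12) + 4*7*(-12))² = (5 + 288 - 336)² = (-43)² = 1849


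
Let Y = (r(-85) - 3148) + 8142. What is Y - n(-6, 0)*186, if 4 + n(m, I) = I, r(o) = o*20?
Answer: 4038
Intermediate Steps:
r(o) = 20*o
n(m, I) = -4 + I
Y = 3294 (Y = (20*(-85) - 3148) + 8142 = (-1700 - 3148) + 8142 = -4848 + 8142 = 3294)
Y - n(-6, 0)*186 = 3294 - (-4 + 0)*186 = 3294 - (-4)*186 = 3294 - 1*(-744) = 3294 + 744 = 4038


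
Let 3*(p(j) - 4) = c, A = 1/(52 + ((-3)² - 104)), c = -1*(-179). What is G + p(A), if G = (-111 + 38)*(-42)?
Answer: 9389/3 ≈ 3129.7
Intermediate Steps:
c = 179
A = -1/43 (A = 1/(52 + (9 - 104)) = 1/(52 - 95) = 1/(-43) = -1/43 ≈ -0.023256)
p(j) = 191/3 (p(j) = 4 + (⅓)*179 = 4 + 179/3 = 191/3)
G = 3066 (G = -73*(-42) = 3066)
G + p(A) = 3066 + 191/3 = 9389/3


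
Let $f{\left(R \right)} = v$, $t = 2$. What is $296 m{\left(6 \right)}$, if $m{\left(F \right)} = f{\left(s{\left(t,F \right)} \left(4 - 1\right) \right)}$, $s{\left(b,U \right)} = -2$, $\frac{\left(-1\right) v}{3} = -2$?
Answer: $1776$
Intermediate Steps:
$v = 6$ ($v = \left(-3\right) \left(-2\right) = 6$)
$f{\left(R \right)} = 6$
$m{\left(F \right)} = 6$
$296 m{\left(6 \right)} = 296 \cdot 6 = 1776$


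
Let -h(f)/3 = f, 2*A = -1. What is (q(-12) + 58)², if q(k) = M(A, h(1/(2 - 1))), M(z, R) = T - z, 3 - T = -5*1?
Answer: 17689/4 ≈ 4422.3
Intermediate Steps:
A = -½ (A = (½)*(-1) = -½ ≈ -0.50000)
T = 8 (T = 3 - (-5) = 3 - 1*(-5) = 3 + 5 = 8)
h(f) = -3*f
M(z, R) = 8 - z
q(k) = 17/2 (q(k) = 8 - 1*(-½) = 8 + ½ = 17/2)
(q(-12) + 58)² = (17/2 + 58)² = (133/2)² = 17689/4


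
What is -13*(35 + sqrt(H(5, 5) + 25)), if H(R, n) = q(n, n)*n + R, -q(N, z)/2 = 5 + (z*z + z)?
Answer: -455 - 104*I*sqrt(5) ≈ -455.0 - 232.55*I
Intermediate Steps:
q(N, z) = -10 - 2*z - 2*z**2 (q(N, z) = -2*(5 + (z*z + z)) = -2*(5 + (z**2 + z)) = -2*(5 + (z + z**2)) = -2*(5 + z + z**2) = -10 - 2*z - 2*z**2)
H(R, n) = R + n*(-10 - 2*n - 2*n**2) (H(R, n) = (-10 - 2*n - 2*n**2)*n + R = n*(-10 - 2*n - 2*n**2) + R = R + n*(-10 - 2*n - 2*n**2))
-13*(35 + sqrt(H(5, 5) + 25)) = -13*(35 + sqrt((5 - 2*5*(5 + 5 + 5**2)) + 25)) = -13*(35 + sqrt((5 - 2*5*(5 + 5 + 25)) + 25)) = -13*(35 + sqrt((5 - 2*5*35) + 25)) = -13*(35 + sqrt((5 - 350) + 25)) = -13*(35 + sqrt(-345 + 25)) = -13*(35 + sqrt(-320)) = -13*(35 + 8*I*sqrt(5)) = -455 - 104*I*sqrt(5)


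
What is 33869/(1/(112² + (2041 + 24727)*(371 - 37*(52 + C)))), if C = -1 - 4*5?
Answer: -703100931456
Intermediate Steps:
C = -21 (C = -1 - 20 = -21)
33869/(1/(112² + (2041 + 24727)*(371 - 37*(52 + C)))) = 33869/(1/(112² + (2041 + 24727)*(371 - 37*(52 - 21)))) = 33869/(1/(12544 + 26768*(371 - 37*31))) = 33869/(1/(12544 + 26768*(371 - 1147))) = 33869/(1/(12544 + 26768*(-776))) = 33869/(1/(12544 - 20771968)) = 33869/(1/(-20759424)) = 33869/(-1/20759424) = 33869*(-20759424) = -703100931456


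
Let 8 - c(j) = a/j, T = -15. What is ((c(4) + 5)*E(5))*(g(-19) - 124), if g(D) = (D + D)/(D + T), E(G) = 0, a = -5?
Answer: 0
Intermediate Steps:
c(j) = 8 + 5/j (c(j) = 8 - (-5)/j = 8 + 5/j)
g(D) = 2*D/(-15 + D) (g(D) = (D + D)/(D - 15) = (2*D)/(-15 + D) = 2*D/(-15 + D))
((c(4) + 5)*E(5))*(g(-19) - 124) = (((8 + 5/4) + 5)*0)*(2*(-19)/(-15 - 19) - 124) = (((8 + 5*(¼)) + 5)*0)*(2*(-19)/(-34) - 124) = (((8 + 5/4) + 5)*0)*(2*(-19)*(-1/34) - 124) = ((37/4 + 5)*0)*(19/17 - 124) = ((57/4)*0)*(-2089/17) = 0*(-2089/17) = 0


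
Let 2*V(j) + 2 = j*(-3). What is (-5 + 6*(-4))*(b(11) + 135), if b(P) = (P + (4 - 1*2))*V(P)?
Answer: 5365/2 ≈ 2682.5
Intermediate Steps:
V(j) = -1 - 3*j/2 (V(j) = -1 + (j*(-3))/2 = -1 + (-3*j)/2 = -1 - 3*j/2)
b(P) = (-1 - 3*P/2)*(2 + P) (b(P) = (P + (4 - 1*2))*(-1 - 3*P/2) = (P + (4 - 2))*(-1 - 3*P/2) = (P + 2)*(-1 - 3*P/2) = (2 + P)*(-1 - 3*P/2) = (-1 - 3*P/2)*(2 + P))
(-5 + 6*(-4))*(b(11) + 135) = (-5 + 6*(-4))*(-(2 + 11)*(2 + 3*11)/2 + 135) = (-5 - 24)*(-½*13*(2 + 33) + 135) = -29*(-½*13*35 + 135) = -29*(-455/2 + 135) = -29*(-185/2) = 5365/2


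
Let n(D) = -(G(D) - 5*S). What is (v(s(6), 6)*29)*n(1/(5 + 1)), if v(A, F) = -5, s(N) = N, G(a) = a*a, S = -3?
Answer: 78445/36 ≈ 2179.0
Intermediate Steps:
G(a) = a²
n(D) = -15 - D² (n(D) = -(D² - 5*(-3)) = -(D² + 15) = -(15 + D²) = -15 - D²)
(v(s(6), 6)*29)*n(1/(5 + 1)) = (-5*29)*(-15 - (1/(5 + 1))²) = -145*(-15 - (1/6)²) = -145*(-15 - (⅙)²) = -145*(-15 - 1*1/36) = -145*(-15 - 1/36) = -145*(-541/36) = 78445/36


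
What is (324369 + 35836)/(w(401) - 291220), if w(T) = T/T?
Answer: -360205/291219 ≈ -1.2369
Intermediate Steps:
w(T) = 1
(324369 + 35836)/(w(401) - 291220) = (324369 + 35836)/(1 - 291220) = 360205/(-291219) = 360205*(-1/291219) = -360205/291219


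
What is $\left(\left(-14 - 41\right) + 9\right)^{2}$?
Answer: $2116$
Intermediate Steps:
$\left(\left(-14 - 41\right) + 9\right)^{2} = \left(-55 + 9\right)^{2} = \left(-46\right)^{2} = 2116$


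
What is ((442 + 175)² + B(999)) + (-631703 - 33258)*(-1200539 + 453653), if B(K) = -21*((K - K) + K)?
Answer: 496650421156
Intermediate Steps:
B(K) = -21*K (B(K) = -21*(0 + K) = -21*K)
((442 + 175)² + B(999)) + (-631703 - 33258)*(-1200539 + 453653) = ((442 + 175)² - 21*999) + (-631703 - 33258)*(-1200539 + 453653) = (617² - 20979) - 664961*(-746886) = (380689 - 20979) + 496650061446 = 359710 + 496650061446 = 496650421156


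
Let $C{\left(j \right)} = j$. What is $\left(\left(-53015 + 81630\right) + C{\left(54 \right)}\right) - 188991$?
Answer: $-160322$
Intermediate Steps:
$\left(\left(-53015 + 81630\right) + C{\left(54 \right)}\right) - 188991 = \left(\left(-53015 + 81630\right) + 54\right) - 188991 = \left(28615 + 54\right) - 188991 = 28669 - 188991 = -160322$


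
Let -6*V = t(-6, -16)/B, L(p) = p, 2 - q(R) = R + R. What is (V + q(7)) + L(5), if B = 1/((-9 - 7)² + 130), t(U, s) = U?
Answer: 379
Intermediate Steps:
q(R) = 2 - 2*R (q(R) = 2 - (R + R) = 2 - 2*R)
B = 1/386 (B = 1/((-16)² + 130) = 1/(256 + 130) = 1/386 ≈ 0.0025907)
V = 386 (V = -(-1)/1/386 = -(-1)*386 = -⅙*(-2316) = 386)
(V + q(7)) + L(5) = (386 + (2 - 2*7)) + 5 = (386 + (2 - 14)) + 5 = (386 - 12) + 5 = 374 + 5 = 379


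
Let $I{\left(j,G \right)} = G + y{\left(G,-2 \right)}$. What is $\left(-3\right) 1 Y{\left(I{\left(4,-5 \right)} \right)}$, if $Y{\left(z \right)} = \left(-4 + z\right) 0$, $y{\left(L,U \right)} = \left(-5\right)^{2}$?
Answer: $0$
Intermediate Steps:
$y{\left(L,U \right)} = 25$
$I{\left(j,G \right)} = 25 + G$ ($I{\left(j,G \right)} = G + 25 = 25 + G$)
$Y{\left(z \right)} = 0$
$\left(-3\right) 1 Y{\left(I{\left(4,-5 \right)} \right)} = \left(-3\right) 1 \cdot 0 = \left(-3\right) 0 = 0$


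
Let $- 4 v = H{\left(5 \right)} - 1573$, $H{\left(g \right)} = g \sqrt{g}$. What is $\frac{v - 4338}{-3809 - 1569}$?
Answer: $\frac{15779}{21512} + \frac{5 \sqrt{5}}{21512} \approx 0.73402$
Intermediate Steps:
$H{\left(g \right)} = g^{\frac{3}{2}}$
$v = \frac{1573}{4} - \frac{5 \sqrt{5}}{4}$ ($v = - \frac{5^{\frac{3}{2}} - 1573}{4} = - \frac{5 \sqrt{5} - 1573}{4} = - \frac{-1573 + 5 \sqrt{5}}{4} = \frac{1573}{4} - \frac{5 \sqrt{5}}{4} \approx 390.46$)
$\frac{v - 4338}{-3809 - 1569} = \frac{\left(\frac{1573}{4} - \frac{5 \sqrt{5}}{4}\right) - 4338}{-3809 - 1569} = \frac{- \frac{15779}{4} - \frac{5 \sqrt{5}}{4}}{-5378} = \left(- \frac{15779}{4} - \frac{5 \sqrt{5}}{4}\right) \left(- \frac{1}{5378}\right) = \frac{15779}{21512} + \frac{5 \sqrt{5}}{21512}$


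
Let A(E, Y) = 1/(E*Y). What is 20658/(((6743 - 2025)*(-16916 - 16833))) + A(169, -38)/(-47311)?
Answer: -3138193284727/24189187382982622 ≈ -0.00012974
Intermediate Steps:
A(E, Y) = 1/(E*Y)
20658/(((6743 - 2025)*(-16916 - 16833))) + A(169, -38)/(-47311) = 20658/(((6743 - 2025)*(-16916 - 16833))) + (1/(169*(-38)))/(-47311) = 20658/((4718*(-33749))) + ((1/169)*(-1/38))*(-1/47311) = 20658/(-159227782) - 1/6422*(-1/47311) = 20658*(-1/159227782) + 1/303831242 = -10329/79613891 + 1/303831242 = -3138193284727/24189187382982622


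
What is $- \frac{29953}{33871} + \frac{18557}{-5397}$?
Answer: $- \frac{112885784}{26114541} \approx -4.3227$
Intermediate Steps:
$- \frac{29953}{33871} + \frac{18557}{-5397} = \left(-29953\right) \frac{1}{33871} + 18557 \left(- \frac{1}{5397}\right) = - \frac{29953}{33871} - \frac{2651}{771} = - \frac{112885784}{26114541}$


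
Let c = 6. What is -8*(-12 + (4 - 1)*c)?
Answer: -48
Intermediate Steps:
-8*(-12 + (4 - 1)*c) = -8*(-12 + (4 - 1)*6) = -8*(-12 + 3*6) = -8*(-12 + 18) = -8*6 = -48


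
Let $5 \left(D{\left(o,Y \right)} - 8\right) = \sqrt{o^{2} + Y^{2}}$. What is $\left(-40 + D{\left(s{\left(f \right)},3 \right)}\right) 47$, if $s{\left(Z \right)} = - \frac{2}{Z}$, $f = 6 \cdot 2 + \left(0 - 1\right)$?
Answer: $-1504 + \frac{47 \sqrt{1093}}{55} \approx -1475.7$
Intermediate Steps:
$f = 11$ ($f = 12 - 1 = 11$)
$D{\left(o,Y \right)} = 8 + \frac{\sqrt{Y^{2} + o^{2}}}{5}$ ($D{\left(o,Y \right)} = 8 + \frac{\sqrt{o^{2} + Y^{2}}}{5} = 8 + \frac{\sqrt{Y^{2} + o^{2}}}{5}$)
$\left(-40 + D{\left(s{\left(f \right)},3 \right)}\right) 47 = \left(-40 + \left(8 + \frac{\sqrt{3^{2} + \left(- \frac{2}{11}\right)^{2}}}{5}\right)\right) 47 = \left(-40 + \left(8 + \frac{\sqrt{9 + \left(\left(-2\right) \frac{1}{11}\right)^{2}}}{5}\right)\right) 47 = \left(-40 + \left(8 + \frac{\sqrt{9 + \left(- \frac{2}{11}\right)^{2}}}{5}\right)\right) 47 = \left(-40 + \left(8 + \frac{\sqrt{9 + \frac{4}{121}}}{5}\right)\right) 47 = \left(-40 + \left(8 + \frac{\sqrt{\frac{1093}{121}}}{5}\right)\right) 47 = \left(-40 + \left(8 + \frac{\frac{1}{11} \sqrt{1093}}{5}\right)\right) 47 = \left(-40 + \left(8 + \frac{\sqrt{1093}}{55}\right)\right) 47 = \left(-32 + \frac{\sqrt{1093}}{55}\right) 47 = -1504 + \frac{47 \sqrt{1093}}{55}$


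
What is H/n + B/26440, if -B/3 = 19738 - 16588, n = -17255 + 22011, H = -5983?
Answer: -1269592/785929 ≈ -1.6154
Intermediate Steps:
n = 4756
B = -9450 (B = -3*(19738 - 16588) = -3*3150 = -9450)
H/n + B/26440 = -5983/4756 - 9450/26440 = -5983*1/4756 - 9450*1/26440 = -5983/4756 - 945/2644 = -1269592/785929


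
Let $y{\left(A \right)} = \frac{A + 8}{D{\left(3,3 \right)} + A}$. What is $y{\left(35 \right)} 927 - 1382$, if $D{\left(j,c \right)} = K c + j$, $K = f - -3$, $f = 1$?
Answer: $- \frac{29239}{50} \approx -584.78$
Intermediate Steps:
$K = 4$ ($K = 1 - -3 = 1 + 3 = 4$)
$D{\left(j,c \right)} = j + 4 c$ ($D{\left(j,c \right)} = 4 c + j = j + 4 c$)
$y{\left(A \right)} = \frac{8 + A}{15 + A}$ ($y{\left(A \right)} = \frac{A + 8}{\left(3 + 4 \cdot 3\right) + A} = \frac{8 + A}{\left(3 + 12\right) + A} = \frac{8 + A}{15 + A}$)
$y{\left(35 \right)} 927 - 1382 = \frac{8 + 35}{15 + 35} \cdot 927 - 1382 = \frac{1}{50} \cdot 43 \cdot 927 - 1382 = \frac{43}{50} \cdot 927 - 1382 = \frac{39861}{50} - 1382 = - \frac{29239}{50}$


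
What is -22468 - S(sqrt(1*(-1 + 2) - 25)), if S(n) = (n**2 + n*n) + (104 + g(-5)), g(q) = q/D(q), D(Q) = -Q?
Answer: -22523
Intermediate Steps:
g(q) = -1 (g(q) = q/((-q)) = q*(-1/q) = -1)
S(n) = 103 + 2*n**2 (S(n) = (n**2 + n*n) + (104 - 1) = (n**2 + n**2) + 103 = 2*n**2 + 103 = 103 + 2*n**2)
-22468 - S(sqrt(1*(-1 + 2) - 25)) = -22468 - (103 + 2*(sqrt(1*(-1 + 2) - 25))**2) = -22468 - (103 + 2*(sqrt(1*1 - 25))**2) = -22468 - (103 + 2*(sqrt(1 - 25))**2) = -22468 - (103 + 2*(sqrt(-24))**2) = -22468 - (103 + 2*(2*I*sqrt(6))**2) = -22468 - (103 + 2*(-24)) = -22468 - (103 - 48) = -22468 - 1*55 = -22468 - 55 = -22523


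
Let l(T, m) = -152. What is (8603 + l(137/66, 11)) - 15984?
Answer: -7533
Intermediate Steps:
(8603 + l(137/66, 11)) - 15984 = (8603 - 152) - 15984 = 8451 - 15984 = -7533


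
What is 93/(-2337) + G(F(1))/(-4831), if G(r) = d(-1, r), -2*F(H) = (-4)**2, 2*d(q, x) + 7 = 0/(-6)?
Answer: -294069/7526698 ≈ -0.039070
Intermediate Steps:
d(q, x) = -7/2 (d(q, x) = -7/2 + (0/(-6))/2 = -7/2 + (0*(-1/6))/2 = -7/2 + (1/2)*0 = -7/2 + 0 = -7/2)
F(H) = -8 (F(H) = -1/2*(-4)**2 = -1/2*16 = -8)
G(r) = -7/2
93/(-2337) + G(F(1))/(-4831) = 93/(-2337) - 7/2/(-4831) = 93*(-1/2337) - 7/2*(-1/4831) = -31/779 + 7/9662 = -294069/7526698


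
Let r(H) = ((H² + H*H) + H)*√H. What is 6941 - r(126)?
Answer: 6941 - 95634*√14 ≈ -3.5089e+5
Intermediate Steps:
r(H) = √H*(H + 2*H²) (r(H) = ((H² + H²) + H)*√H = (2*H² + H)*√H = (H + 2*H²)*√H = √H*(H + 2*H²))
6941 - r(126) = 6941 - 126^(3/2)*(1 + 2*126) = 6941 - 378*√14*(1 + 252) = 6941 - 378*√14*253 = 6941 - 95634*√14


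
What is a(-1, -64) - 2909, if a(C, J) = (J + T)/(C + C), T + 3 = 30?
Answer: -5781/2 ≈ -2890.5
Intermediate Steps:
T = 27 (T = -3 + 30 = 27)
a(C, J) = (27 + J)/(2*C) (a(C, J) = (J + 27)/(C + C) = (27 + J)/((2*C)) = (27 + J)*(1/(2*C)) = (27 + J)/(2*C))
a(-1, -64) - 2909 = (1/2)*(27 - 64)/(-1) - 2909 = (1/2)*(-1)*(-37) - 2909 = 37/2 - 2909 = -5781/2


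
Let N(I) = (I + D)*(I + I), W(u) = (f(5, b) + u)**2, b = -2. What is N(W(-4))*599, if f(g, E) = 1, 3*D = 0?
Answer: 97038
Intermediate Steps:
D = 0 (D = (1/3)*0 = 0)
W(u) = (1 + u)**2
N(I) = 2*I**2 (N(I) = (I + 0)*(I + I) = I*(2*I) = 2*I**2)
N(W(-4))*599 = (2*((1 - 4)**2)**2)*599 = (2*((-3)**2)**2)*599 = (2*9**2)*599 = (2*81)*599 = 162*599 = 97038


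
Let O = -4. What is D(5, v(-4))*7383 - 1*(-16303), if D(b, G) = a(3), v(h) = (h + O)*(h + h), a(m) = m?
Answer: 38452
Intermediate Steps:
v(h) = 2*h*(-4 + h) (v(h) = (h - 4)*(h + h) = (-4 + h)*(2*h) = 2*h*(-4 + h))
D(b, G) = 3
D(5, v(-4))*7383 - 1*(-16303) = 3*7383 - 1*(-16303) = 22149 + 16303 = 38452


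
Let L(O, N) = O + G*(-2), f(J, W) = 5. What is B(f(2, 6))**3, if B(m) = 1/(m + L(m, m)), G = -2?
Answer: 1/2744 ≈ 0.00036443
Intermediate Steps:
L(O, N) = 4 + O (L(O, N) = O - 2*(-2) = O + 4 = 4 + O)
B(m) = 1/(4 + 2*m) (B(m) = 1/(m + (4 + m)) = 1/(4 + 2*m))
B(f(2, 6))**3 = (1/(2*(2 + 5)))**3 = ((1/2)/7)**3 = ((1/2)*(1/7))**3 = (1/14)**3 = 1/2744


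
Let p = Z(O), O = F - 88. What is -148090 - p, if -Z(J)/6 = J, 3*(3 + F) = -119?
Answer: -148874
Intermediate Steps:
F = -128/3 (F = -3 + (⅓)*(-119) = -3 - 119/3 = -128/3 ≈ -42.667)
O = -392/3 (O = -128/3 - 88 = -392/3 ≈ -130.67)
Z(J) = -6*J
p = 784 (p = -6*(-392/3) = 784)
-148090 - p = -148090 - 1*784 = -148090 - 784 = -148874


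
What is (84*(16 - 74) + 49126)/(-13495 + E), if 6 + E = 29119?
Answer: 22127/7809 ≈ 2.8335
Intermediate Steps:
E = 29113 (E = -6 + 29119 = 29113)
(84*(16 - 74) + 49126)/(-13495 + E) = (84*(16 - 74) + 49126)/(-13495 + 29113) = (84*(-58) + 49126)/15618 = (-4872 + 49126)*(1/15618) = 44254*(1/15618) = 22127/7809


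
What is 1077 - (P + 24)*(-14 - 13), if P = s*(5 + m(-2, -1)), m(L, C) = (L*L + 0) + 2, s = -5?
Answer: 240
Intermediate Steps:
m(L, C) = 2 + L² (m(L, C) = (L² + 0) + 2 = L² + 2 = 2 + L²)
P = -55 (P = -5*(5 + (2 + (-2)²)) = -5*(5 + (2 + 4)) = -5*(5 + 6) = -5*11 = -55)
1077 - (P + 24)*(-14 - 13) = 1077 - (-55 + 24)*(-14 - 13) = 1077 - (-31)*(-27) = 1077 - 1*837 = 1077 - 837 = 240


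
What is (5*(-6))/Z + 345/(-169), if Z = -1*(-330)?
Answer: -3964/1859 ≈ -2.1323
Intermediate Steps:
Z = 330
(5*(-6))/Z + 345/(-169) = (5*(-6))/330 + 345/(-169) = -30*1/330 + 345*(-1/169) = -1/11 - 345/169 = -3964/1859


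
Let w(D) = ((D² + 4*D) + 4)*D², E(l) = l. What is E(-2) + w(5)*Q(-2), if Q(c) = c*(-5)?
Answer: 12248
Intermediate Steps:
Q(c) = -5*c
w(D) = D²*(4 + D² + 4*D) (w(D) = (4 + D² + 4*D)*D² = D²*(4 + D² + 4*D))
E(-2) + w(5)*Q(-2) = -2 + (5²*(4 + 5² + 4*5))*(-5*(-2)) = -2 + (25*(4 + 25 + 20))*10 = -2 + (25*49)*10 = -2 + 1225*10 = -2 + 12250 = 12248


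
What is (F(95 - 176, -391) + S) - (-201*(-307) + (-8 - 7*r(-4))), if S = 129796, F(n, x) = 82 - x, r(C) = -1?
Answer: 68563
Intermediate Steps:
(F(95 - 176, -391) + S) - (-201*(-307) + (-8 - 7*r(-4))) = ((82 - 1*(-391)) + 129796) - (-201*(-307) + (-8 - 7*(-1))) = ((82 + 391) + 129796) - (61707 + (-8 + 7)) = (473 + 129796) - (61707 - 1) = 130269 - 1*61706 = 130269 - 61706 = 68563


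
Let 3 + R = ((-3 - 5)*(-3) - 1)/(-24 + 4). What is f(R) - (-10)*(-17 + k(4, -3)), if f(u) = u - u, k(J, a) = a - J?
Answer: -240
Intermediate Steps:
R = -83/20 (R = -3 + ((-3 - 5)*(-3) - 1)/(-24 + 4) = -3 + (-8*(-3) - 1)/(-20) = -3 + (24 - 1)*(-1/20) = -3 + 23*(-1/20) = -3 - 23/20 = -83/20 ≈ -4.1500)
f(u) = 0
f(R) - (-10)*(-17 + k(4, -3)) = 0 - (-10)*(-17 + (-3 - 1*4)) = 0 - (-10)*(-17 + (-3 - 4)) = 0 - (-10)*(-17 - 7) = 0 - (-10)*(-24) = 0 - 1*240 = 0 - 240 = -240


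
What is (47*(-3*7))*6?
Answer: -5922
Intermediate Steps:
(47*(-3*7))*6 = (47*(-21))*6 = -987*6 = -5922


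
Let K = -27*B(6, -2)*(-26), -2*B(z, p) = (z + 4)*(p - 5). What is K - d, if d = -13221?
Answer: 37791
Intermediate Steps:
B(z, p) = -(-5 + p)*(4 + z)/2 (B(z, p) = -(z + 4)*(p - 5)/2 = -(4 + z)*(-5 + p)/2 = -(-5 + p)*(4 + z)/2)
K = 24570 (K = -27*(10 - 2*(-2) + (5/2)*6 - ½*(-2)*6)*(-26) = -27*(10 + 4 + 15 + 6)*(-26) = -27*35*(-26) = -945*(-26) = 24570)
K - d = 24570 - 1*(-13221) = 24570 + 13221 = 37791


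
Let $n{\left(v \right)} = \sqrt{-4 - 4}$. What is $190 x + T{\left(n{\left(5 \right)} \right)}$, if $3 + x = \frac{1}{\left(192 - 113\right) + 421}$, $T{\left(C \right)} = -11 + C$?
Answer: $- \frac{29031}{50} + 2 i \sqrt{2} \approx -580.62 + 2.8284 i$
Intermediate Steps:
$n{\left(v \right)} = 2 i \sqrt{2}$ ($n{\left(v \right)} = \sqrt{-8} = 2 i \sqrt{2}$)
$x = - \frac{1499}{500}$ ($x = -3 + \frac{1}{\left(192 - 113\right) + 421} = -3 + \frac{1}{79 + 421} = -3 + \frac{1}{500} = - \frac{1499}{500} \approx -2.998$)
$190 x + T{\left(n{\left(5 \right)} \right)} = 190 \left(- \frac{1499}{500}\right) - \left(11 - 2 i \sqrt{2}\right) = - \frac{28481}{50} - \left(11 - 2 i \sqrt{2}\right) = - \frac{29031}{50} + 2 i \sqrt{2}$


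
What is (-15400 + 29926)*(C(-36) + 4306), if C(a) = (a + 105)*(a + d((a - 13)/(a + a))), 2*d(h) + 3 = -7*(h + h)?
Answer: 80752455/4 ≈ 2.0188e+7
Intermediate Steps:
d(h) = -3/2 - 7*h (d(h) = -3/2 + (-7*(h + h))/2 = -3/2 + (-14*h)/2 = -3/2 - 7*h)
C(a) = (105 + a)*(-3/2 + a - 7*(-13 + a)/(2*a)) (C(a) = (a + 105)*(a + (-3/2 - 7*(a - 13)/(a + a))) = (105 + a)*(a + (-3/2 - 7*(-13 + a)/(2*a))) = (105 + a)*(-3/2 + a - 7*(-13 + a)/(2*a)))
(-15400 + 29926)*(C(-36) + 4306) = (-15400 + 29926)*((-959/2 + (-36)**2 + 100*(-36) + (9555/2)/(-36)) + 4306) = 14526*((-959/2 + 1296 - 3600 + (9555/2)*(-1/36)) + 4306) = 14526*((-959/2 + 1296 - 3600 - 3185/24) + 4306) = 14526*(-69989/24 + 4306) = 14526*(33355/24) = 80752455/4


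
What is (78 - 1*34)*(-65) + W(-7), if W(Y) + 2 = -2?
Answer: -2864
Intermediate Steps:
W(Y) = -4 (W(Y) = -2 - 2 = -4)
(78 - 1*34)*(-65) + W(-7) = (78 - 1*34)*(-65) - 4 = (78 - 34)*(-65) - 4 = 44*(-65) - 4 = -2860 - 4 = -2864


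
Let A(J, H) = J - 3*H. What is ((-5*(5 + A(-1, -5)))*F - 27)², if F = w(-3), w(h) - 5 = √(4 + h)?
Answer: 356409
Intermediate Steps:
w(h) = 5 + √(4 + h)
F = 6 (F = 5 + √(4 - 3) = 5 + √1 = 5 + 1 = 6)
((-5*(5 + A(-1, -5)))*F - 27)² = (-5*(5 + (-1 - 3*(-5)))*6 - 27)² = (-5*(5 + (-1 + 15))*6 - 27)² = (-5*(5 + 14)*6 - 27)² = (-5*19*6 - 27)² = (-95*6 - 27)² = (-570 - 27)² = (-597)² = 356409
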